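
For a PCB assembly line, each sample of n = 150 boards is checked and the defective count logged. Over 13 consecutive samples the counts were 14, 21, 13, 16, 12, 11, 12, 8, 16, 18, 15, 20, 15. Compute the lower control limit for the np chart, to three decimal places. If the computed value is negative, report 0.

3.771

p̄ = Σdᵢ / (k·n) = 191 / (13 × 150) = 0.09795
LCL = np̄ − 3·√(np̄(1−p̄)) = 14.6923 − 3 × 3.6405 = 3.7708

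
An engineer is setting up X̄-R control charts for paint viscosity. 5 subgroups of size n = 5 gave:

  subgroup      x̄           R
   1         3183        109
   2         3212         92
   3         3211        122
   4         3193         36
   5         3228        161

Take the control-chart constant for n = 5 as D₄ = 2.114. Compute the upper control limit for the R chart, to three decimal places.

R̄ = (109 + 92 + 122 + 36 + 161) / 5 = 520.0000 / 5 = 104.0000
UCL_R = D₄·R̄ = 2.114 × 104.0000 = 219.8560

219.856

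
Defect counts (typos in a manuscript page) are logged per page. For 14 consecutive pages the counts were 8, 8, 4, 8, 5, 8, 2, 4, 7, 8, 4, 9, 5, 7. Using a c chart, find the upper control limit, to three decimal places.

13.693

c̄ = (8 + 8 + 4 + 8 + 5 + 8 + 2 + 4 + 7 + 8 + 4 + 9 + 5 + 7) / 14 = 87 / 14 = 6.2143
UCL = c̄ + 3√c̄ = 6.2143 + 3 × √6.2143 = 6.2143 + 3 × 2.4928 = 13.6928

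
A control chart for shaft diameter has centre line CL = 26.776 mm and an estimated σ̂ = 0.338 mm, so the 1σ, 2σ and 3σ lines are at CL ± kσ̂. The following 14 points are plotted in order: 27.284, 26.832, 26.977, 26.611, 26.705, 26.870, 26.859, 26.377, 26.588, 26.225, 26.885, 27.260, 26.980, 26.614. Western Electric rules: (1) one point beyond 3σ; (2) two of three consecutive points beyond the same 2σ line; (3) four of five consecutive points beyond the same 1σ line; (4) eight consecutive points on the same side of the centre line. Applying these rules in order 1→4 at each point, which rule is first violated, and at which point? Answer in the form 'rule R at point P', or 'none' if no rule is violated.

none

Zone of each point (C = within 1σ̂, B = 1σ̂–2σ̂, A = 2σ̂–3σ̂, * = beyond 3σ̂; sign = side of CL): 1:+B, 2:+C, 3:+C, 4:-C, 5:-C, 6:+C, 7:+C, 8:-B, 9:-C, 10:-B, 11:+C, 12:+B, 13:+C, 14:-C
No rule fires across all 14 points.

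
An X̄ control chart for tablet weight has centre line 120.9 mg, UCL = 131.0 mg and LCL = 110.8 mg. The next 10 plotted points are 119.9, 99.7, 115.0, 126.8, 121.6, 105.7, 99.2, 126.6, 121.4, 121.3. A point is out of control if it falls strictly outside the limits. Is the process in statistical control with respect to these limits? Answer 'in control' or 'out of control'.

out of control

Compare each point to [110.8, 131.0]: sample 2 = 99.7 < LCL; sample 6 = 105.7 < LCL; sample 7 = 99.2 < LCL.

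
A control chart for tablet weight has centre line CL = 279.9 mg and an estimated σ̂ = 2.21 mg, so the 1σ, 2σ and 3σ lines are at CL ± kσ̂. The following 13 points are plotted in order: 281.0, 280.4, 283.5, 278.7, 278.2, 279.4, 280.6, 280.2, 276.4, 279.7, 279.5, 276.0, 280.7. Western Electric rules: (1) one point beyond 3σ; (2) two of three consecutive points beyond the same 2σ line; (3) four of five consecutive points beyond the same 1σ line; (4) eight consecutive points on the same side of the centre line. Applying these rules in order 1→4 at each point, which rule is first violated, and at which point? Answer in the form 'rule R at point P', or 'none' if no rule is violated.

none

Zone of each point (C = within 1σ̂, B = 1σ̂–2σ̂, A = 2σ̂–3σ̂, * = beyond 3σ̂; sign = side of CL): 1:+C, 2:+C, 3:+B, 4:-C, 5:-C, 6:-C, 7:+C, 8:+C, 9:-B, 10:-C, 11:-C, 12:-B, 13:+C
No rule fires across all 13 points.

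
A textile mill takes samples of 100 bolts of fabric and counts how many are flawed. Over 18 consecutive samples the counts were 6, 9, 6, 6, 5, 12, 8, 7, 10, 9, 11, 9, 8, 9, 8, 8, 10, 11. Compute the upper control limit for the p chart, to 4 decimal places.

0.1679

p̄ = Σdᵢ / (k·n) = 152 / (18 × 100) = 0.08444
UCL = p̄ + 3·√(p̄(1−p̄)/n) = 0.08444 + 3 × √(0.08444×0.91556/100) = 0.08444 + 3 × 0.02781 = 0.16786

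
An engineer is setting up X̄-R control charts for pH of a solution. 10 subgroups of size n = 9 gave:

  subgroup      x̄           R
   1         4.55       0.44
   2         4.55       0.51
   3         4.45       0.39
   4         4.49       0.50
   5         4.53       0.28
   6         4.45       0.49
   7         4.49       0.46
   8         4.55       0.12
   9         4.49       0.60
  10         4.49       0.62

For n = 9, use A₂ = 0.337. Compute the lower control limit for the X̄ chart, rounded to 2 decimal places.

4.36

X̄̄ = (4.55 + 4.55 + 4.45 + 4.49 + 4.53 + 4.45 + 4.49 + 4.55 + 4.49 + 4.49) / 10 = 45.0400 / 10 = 4.5040
R̄ = (0.44 + 0.51 + 0.39 + 0.50 + 0.28 + 0.49 + 0.46 + 0.12 + 0.60 + 0.62) / 10 = 4.4100 / 10 = 0.4410
LCL = X̄̄ − A₂·R̄ = 4.5040 − 0.337 × 0.4410 = 4.3554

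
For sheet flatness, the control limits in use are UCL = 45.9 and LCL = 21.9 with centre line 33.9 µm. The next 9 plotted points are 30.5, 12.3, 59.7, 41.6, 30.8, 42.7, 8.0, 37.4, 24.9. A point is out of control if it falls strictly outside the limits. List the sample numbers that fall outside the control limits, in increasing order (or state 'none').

Compare each point to [21.9, 45.9]: sample 2 = 12.3 < LCL; sample 3 = 59.7 > UCL; sample 7 = 8.0 < LCL.

2, 3, 7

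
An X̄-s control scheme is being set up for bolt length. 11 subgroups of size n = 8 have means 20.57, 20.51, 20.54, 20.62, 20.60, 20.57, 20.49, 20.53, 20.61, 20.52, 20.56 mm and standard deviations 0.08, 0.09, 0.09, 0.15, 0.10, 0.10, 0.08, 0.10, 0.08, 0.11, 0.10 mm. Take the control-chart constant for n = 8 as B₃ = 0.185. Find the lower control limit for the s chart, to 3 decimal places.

0.018

s̄ = (0.08 + 0.09 + 0.09 + 0.15 + 0.10 + 0.10 + 0.08 + 0.10 + 0.08 + 0.11 + 0.10) / 11 = 0.0982
LCL_s = B₃·s̄ = 0.185 × 0.0982 = 0.0182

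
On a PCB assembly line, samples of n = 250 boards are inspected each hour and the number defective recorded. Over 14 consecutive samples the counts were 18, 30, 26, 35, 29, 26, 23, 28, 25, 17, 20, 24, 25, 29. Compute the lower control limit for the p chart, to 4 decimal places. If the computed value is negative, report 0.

0.0441

p̄ = Σdᵢ / (k·n) = 355 / (14 × 250) = 0.10143
LCL = p̄ − 3·√(p̄(1−p̄)/n) = 0.10143 − 3 × 0.01909 = 0.04415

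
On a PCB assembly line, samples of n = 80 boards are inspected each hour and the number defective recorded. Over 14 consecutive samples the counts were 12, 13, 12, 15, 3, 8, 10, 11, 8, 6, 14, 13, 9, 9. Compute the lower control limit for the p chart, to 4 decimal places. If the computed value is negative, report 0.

p̄ = Σdᵢ / (k·n) = 143 / (14 × 80) = 0.12768
LCL = p̄ − 3·√(p̄(1−p̄)/n) = 0.12768 − 3 × 0.03731 = 0.01574

0.0157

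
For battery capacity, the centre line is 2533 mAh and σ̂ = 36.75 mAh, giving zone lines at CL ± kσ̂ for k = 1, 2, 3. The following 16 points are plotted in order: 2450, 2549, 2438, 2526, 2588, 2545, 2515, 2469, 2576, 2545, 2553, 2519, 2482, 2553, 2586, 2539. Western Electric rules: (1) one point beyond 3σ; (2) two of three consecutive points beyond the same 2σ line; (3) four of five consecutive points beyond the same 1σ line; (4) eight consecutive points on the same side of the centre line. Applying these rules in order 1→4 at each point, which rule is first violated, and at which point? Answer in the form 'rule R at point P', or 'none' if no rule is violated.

Zone of each point (C = within 1σ̂, B = 1σ̂–2σ̂, A = 2σ̂–3σ̂, * = beyond 3σ̂; sign = side of CL): 1:-A, 2:+C, 3:-A, 4:-C, 5:+B, 6:+C, 7:-C, 8:-B, 9:+B, 10:+C, 11:+C, 12:-C, 13:-B, 14:+C, 15:+B, 16:+C
Rule 2 (two of three consecutive points beyond the same 2σ limit) is satisfied at point 3.

rule 2 at point 3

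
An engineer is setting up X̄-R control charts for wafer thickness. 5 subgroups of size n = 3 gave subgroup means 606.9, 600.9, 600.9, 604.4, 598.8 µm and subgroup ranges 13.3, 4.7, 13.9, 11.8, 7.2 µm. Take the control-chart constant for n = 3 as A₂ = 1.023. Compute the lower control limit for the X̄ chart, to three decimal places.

X̄̄ = (606.9 + 600.9 + 600.9 + 604.4 + 598.8) / 5 = 3011.9000 / 5 = 602.3800
R̄ = (13.3 + 4.7 + 13.9 + 11.8 + 7.2) / 5 = 50.9000 / 5 = 10.1800
LCL = X̄̄ − A₂·R̄ = 602.3800 − 1.023 × 10.1800 = 591.9659

591.966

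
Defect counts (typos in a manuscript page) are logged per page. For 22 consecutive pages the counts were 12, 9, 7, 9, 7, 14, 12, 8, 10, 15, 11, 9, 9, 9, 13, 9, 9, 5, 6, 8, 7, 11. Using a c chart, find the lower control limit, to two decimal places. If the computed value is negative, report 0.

c̄ = (12 + 9 + 7 + 9 + 7 + 14 + 12 + 8 + 10 + 15 + 11 + 9 + 9 + 9 + 13 + 9 + 9 + 5 + 6 + 8 + 7 + 11) / 22 = 209 / 22 = 9.5000
LCL = c̄ − 3√c̄ = 9.5000 − 3 × 3.0822 = 0.2534

0.25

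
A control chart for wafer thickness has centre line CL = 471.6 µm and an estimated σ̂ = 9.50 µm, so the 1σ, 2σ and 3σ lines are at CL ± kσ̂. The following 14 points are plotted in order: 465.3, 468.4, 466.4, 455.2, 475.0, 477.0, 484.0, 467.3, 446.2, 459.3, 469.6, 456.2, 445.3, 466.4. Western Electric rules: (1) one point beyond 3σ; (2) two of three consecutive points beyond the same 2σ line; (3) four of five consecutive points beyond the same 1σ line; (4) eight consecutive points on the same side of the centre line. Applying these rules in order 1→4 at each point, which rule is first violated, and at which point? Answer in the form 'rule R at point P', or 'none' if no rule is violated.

Zone of each point (C = within 1σ̂, B = 1σ̂–2σ̂, A = 2σ̂–3σ̂, * = beyond 3σ̂; sign = side of CL): 1:-C, 2:-C, 3:-C, 4:-B, 5:+C, 6:+C, 7:+B, 8:-C, 9:-A, 10:-B, 11:-C, 12:-B, 13:-A, 14:-C
Rule 3 (four of five consecutive points beyond the same 1σ limit) is satisfied at point 13.

rule 3 at point 13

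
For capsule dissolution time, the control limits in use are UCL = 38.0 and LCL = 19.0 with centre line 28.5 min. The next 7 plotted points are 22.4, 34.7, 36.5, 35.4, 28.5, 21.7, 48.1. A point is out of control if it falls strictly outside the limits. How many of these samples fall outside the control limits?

1

Compare each point to [19.0, 38.0]: sample 7 = 48.1 > UCL.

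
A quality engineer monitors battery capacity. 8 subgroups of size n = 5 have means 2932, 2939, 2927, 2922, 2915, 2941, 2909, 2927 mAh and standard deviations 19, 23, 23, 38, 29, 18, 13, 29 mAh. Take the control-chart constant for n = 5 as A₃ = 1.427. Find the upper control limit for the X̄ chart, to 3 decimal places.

X̄̄ = (2932 + 2939 + 2927 + 2922 + 2915 + 2941 + 2909 + 2927) / 8 = 2926.5000
s̄ = (19 + 23 + 23 + 38 + 29 + 18 + 13 + 29) / 8 = 24.0000
UCL = X̄̄ + A₃·s̄ = 2926.5000 + 1.427 × 24.0000 = 2960.7480

2960.748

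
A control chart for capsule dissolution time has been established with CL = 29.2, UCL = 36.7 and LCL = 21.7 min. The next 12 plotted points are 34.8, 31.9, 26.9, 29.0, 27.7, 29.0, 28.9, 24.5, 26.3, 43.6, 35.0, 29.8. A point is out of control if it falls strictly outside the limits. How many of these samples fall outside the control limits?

Compare each point to [21.7, 36.7]: sample 10 = 43.6 > UCL.

1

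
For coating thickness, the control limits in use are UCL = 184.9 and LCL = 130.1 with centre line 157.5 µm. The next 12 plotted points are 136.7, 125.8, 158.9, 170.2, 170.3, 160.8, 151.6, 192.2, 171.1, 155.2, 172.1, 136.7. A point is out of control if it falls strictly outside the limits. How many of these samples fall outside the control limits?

2

Compare each point to [130.1, 184.9]: sample 2 = 125.8 < LCL; sample 8 = 192.2 > UCL.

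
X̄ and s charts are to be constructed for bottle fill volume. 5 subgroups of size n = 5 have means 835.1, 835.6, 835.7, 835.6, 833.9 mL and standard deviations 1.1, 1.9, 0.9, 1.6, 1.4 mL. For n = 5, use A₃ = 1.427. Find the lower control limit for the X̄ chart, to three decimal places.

833.211

X̄̄ = (835.1 + 835.6 + 835.7 + 835.6 + 833.9) / 5 = 835.1800
s̄ = (1.1 + 1.9 + 0.9 + 1.6 + 1.4) / 5 = 1.3800
LCL = X̄̄ − A₃·s̄ = 835.1800 − 1.427 × 1.3800 = 833.2107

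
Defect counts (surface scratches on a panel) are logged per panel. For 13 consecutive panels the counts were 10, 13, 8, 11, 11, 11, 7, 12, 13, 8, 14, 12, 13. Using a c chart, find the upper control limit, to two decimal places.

c̄ = (10 + 13 + 8 + 11 + 11 + 11 + 7 + 12 + 13 + 8 + 14 + 12 + 13) / 13 = 143 / 13 = 11.0000
UCL = c̄ + 3√c̄ = 11.0000 + 3 × √11.0000 = 11.0000 + 3 × 3.3166 = 20.9499

20.95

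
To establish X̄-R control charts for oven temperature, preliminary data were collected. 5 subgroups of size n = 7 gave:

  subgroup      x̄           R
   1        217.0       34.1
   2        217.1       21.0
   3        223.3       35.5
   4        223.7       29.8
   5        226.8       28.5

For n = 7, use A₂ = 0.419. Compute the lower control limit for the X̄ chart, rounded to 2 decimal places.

X̄̄ = (217.0 + 217.1 + 223.3 + 223.7 + 226.8) / 5 = 1107.9000 / 5 = 221.5800
R̄ = (34.1 + 21.0 + 35.5 + 29.8 + 28.5) / 5 = 148.9000 / 5 = 29.7800
LCL = X̄̄ − A₂·R̄ = 221.5800 − 0.419 × 29.7800 = 209.1022

209.10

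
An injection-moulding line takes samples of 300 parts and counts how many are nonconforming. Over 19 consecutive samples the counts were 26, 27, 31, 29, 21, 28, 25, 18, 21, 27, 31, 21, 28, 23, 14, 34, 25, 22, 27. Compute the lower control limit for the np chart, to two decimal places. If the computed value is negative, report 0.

p̄ = Σdᵢ / (k·n) = 478 / (19 × 300) = 0.08386
LCL = np̄ − 3·√(np̄(1−p̄)) = 25.1579 − 3 × 4.8009 = 10.7553

10.76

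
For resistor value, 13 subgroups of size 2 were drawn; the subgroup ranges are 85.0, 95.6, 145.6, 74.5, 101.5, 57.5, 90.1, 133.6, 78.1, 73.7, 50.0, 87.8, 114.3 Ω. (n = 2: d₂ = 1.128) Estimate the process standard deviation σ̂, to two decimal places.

R̄ = (85.0 + 95.6 + 145.6 + 74.5 + 101.5 + 57.5 + 90.1 + 133.6 + 78.1 + 73.7 + 50.0 + 87.8 + 114.3) / 13 = 91.3308
σ̂ = R̄ / d₂ = 91.3308 / 1.128 = 80.9670

80.97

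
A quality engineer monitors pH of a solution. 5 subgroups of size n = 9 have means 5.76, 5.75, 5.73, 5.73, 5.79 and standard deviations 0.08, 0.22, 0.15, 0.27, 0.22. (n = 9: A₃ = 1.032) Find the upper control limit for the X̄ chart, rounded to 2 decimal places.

X̄̄ = (5.76 + 5.75 + 5.73 + 5.73 + 5.79) / 5 = 5.7520
s̄ = (0.08 + 0.22 + 0.15 + 0.27 + 0.22) / 5 = 0.1880
UCL = X̄̄ + A₃·s̄ = 5.7520 + 1.032 × 0.1880 = 5.9460

5.95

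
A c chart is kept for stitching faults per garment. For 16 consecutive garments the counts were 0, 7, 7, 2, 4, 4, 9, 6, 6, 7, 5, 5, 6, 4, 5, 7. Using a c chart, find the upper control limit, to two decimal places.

12.12

c̄ = (0 + 7 + 7 + 2 + 4 + 4 + 9 + 6 + 6 + 7 + 5 + 5 + 6 + 4 + 5 + 7) / 16 = 84 / 16 = 5.2500
UCL = c̄ + 3√c̄ = 5.2500 + 3 × √5.2500 = 5.2500 + 3 × 2.2913 = 12.1239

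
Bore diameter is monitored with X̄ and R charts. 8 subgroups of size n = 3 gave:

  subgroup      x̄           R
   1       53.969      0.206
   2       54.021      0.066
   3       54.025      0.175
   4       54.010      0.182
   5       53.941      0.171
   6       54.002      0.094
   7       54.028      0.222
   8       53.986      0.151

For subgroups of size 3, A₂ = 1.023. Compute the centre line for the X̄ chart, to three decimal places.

53.998

X̄̄ = (53.969 + 54.021 + 54.025 + 54.010 + 53.941 + 54.002 + 54.028 + 53.986) / 8 = 431.9820 / 8 = 53.9977
CL = X̄̄ = 53.9977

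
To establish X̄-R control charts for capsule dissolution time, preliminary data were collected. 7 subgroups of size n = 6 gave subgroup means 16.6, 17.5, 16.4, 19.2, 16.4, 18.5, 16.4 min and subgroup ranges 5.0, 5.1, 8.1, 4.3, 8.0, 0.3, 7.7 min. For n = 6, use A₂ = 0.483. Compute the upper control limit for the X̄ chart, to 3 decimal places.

19.942

X̄̄ = (16.6 + 17.5 + 16.4 + 19.2 + 16.4 + 18.5 + 16.4) / 7 = 121.0000 / 7 = 17.2857
R̄ = (5.0 + 5.1 + 8.1 + 4.3 + 8.0 + 0.3 + 7.7) / 7 = 38.5000 / 7 = 5.5000
UCL = X̄̄ + A₂·R̄ = 17.2857 + 0.483 × 5.5000 = 19.9422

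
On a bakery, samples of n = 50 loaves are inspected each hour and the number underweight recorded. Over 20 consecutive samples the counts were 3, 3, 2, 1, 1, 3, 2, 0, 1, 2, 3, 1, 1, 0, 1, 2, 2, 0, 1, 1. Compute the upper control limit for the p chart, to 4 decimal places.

p̄ = Σdᵢ / (k·n) = 30 / (20 × 50) = 0.03000
UCL = p̄ + 3·√(p̄(1−p̄)/n) = 0.03000 + 3 × √(0.03000×0.97000/50) = 0.03000 + 3 × 0.02412 = 0.10237

0.1024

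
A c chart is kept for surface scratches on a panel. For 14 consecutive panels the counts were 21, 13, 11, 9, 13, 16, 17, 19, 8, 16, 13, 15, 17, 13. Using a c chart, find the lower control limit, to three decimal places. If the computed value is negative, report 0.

2.990

c̄ = (21 + 13 + 11 + 9 + 13 + 16 + 17 + 19 + 8 + 16 + 13 + 15 + 17 + 13) / 14 = 201 / 14 = 14.3571
LCL = c̄ − 3√c̄ = 14.3571 − 3 × 3.7891 = 2.9899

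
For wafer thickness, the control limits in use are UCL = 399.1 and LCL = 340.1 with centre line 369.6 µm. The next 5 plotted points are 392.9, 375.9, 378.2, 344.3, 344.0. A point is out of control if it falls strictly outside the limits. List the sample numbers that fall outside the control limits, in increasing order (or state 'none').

All 5 points lie within [340.1, 399.1].

none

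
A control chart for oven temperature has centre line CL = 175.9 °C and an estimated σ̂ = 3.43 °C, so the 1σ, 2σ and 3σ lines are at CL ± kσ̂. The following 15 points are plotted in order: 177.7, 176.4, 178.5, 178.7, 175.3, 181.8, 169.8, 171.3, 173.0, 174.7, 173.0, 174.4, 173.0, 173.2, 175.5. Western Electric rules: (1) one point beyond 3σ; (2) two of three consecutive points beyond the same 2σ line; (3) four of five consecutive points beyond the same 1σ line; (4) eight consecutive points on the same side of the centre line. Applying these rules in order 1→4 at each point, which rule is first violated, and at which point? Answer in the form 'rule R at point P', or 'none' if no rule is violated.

rule 4 at point 14

Zone of each point (C = within 1σ̂, B = 1σ̂–2σ̂, A = 2σ̂–3σ̂, * = beyond 3σ̂; sign = side of CL): 1:+C, 2:+C, 3:+C, 4:+C, 5:-C, 6:+B, 7:-B, 8:-B, 9:-C, 10:-C, 11:-C, 12:-C, 13:-C, 14:-C, 15:-C
Rule 4 (eight consecutive points on the same side of the centre line) is satisfied at point 14.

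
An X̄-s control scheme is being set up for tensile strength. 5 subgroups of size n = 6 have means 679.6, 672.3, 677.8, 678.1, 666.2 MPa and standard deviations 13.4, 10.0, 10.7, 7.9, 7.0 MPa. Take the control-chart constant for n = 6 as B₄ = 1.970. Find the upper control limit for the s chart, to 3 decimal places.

19.306

s̄ = (13.4 + 10.0 + 10.7 + 7.9 + 7.0) / 5 = 9.8000
UCL_s = B₄·s̄ = 1.970 × 9.8000 = 19.3060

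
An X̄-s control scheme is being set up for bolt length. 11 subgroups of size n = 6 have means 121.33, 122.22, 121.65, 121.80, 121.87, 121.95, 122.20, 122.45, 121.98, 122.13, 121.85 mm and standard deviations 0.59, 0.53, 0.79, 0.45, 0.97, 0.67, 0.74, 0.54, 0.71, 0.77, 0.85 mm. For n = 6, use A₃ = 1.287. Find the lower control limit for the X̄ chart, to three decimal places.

121.058

X̄̄ = (121.33 + 122.22 + 121.65 + 121.80 + 121.87 + 121.95 + 122.20 + 122.45 + 121.98 + 122.13 + 121.85) / 11 = 121.9482
s̄ = (0.59 + 0.53 + 0.79 + 0.45 + 0.97 + 0.67 + 0.74 + 0.54 + 0.71 + 0.77 + 0.85) / 11 = 0.6918
LCL = X̄̄ − A₃·s̄ = 121.9482 − 1.287 × 0.6918 = 121.0578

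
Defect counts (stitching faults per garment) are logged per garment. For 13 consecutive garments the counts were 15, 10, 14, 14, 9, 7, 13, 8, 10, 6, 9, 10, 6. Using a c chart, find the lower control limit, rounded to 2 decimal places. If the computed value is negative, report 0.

c̄ = (15 + 10 + 14 + 14 + 9 + 7 + 13 + 8 + 10 + 6 + 9 + 10 + 6) / 13 = 131 / 13 = 10.0769
LCL = c̄ − 3√c̄ = 10.0769 − 3 × 3.1744 = 0.5537

0.55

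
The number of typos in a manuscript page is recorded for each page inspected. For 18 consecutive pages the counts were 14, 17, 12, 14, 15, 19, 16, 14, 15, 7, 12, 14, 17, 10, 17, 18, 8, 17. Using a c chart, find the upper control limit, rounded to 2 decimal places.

c̄ = (14 + 17 + 12 + 14 + 15 + 19 + 16 + 14 + 15 + 7 + 12 + 14 + 17 + 10 + 17 + 18 + 8 + 17) / 18 = 256 / 18 = 14.2222
UCL = c̄ + 3√c̄ = 14.2222 + 3 × √14.2222 = 14.2222 + 3 × 3.7712 = 25.5359

25.54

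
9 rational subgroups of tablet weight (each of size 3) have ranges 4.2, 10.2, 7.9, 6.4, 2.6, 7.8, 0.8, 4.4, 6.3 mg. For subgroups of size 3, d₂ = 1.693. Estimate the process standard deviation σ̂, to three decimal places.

3.321

R̄ = (4.2 + 10.2 + 7.9 + 6.4 + 2.6 + 7.8 + 0.8 + 4.4 + 6.3) / 9 = 5.6222
σ̂ = R̄ / d₂ = 5.6222 / 1.693 = 3.3209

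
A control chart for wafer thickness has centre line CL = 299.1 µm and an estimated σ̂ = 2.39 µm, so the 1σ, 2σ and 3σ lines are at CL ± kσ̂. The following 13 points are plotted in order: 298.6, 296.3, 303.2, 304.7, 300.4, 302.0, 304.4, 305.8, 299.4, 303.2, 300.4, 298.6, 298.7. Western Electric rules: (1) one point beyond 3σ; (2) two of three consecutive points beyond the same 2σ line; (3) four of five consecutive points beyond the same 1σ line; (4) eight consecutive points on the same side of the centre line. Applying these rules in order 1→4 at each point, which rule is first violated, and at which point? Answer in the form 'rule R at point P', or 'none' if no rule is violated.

rule 3 at point 7

Zone of each point (C = within 1σ̂, B = 1σ̂–2σ̂, A = 2σ̂–3σ̂, * = beyond 3σ̂; sign = side of CL): 1:-C, 2:-B, 3:+B, 4:+A, 5:+C, 6:+B, 7:+A, 8:+A, 9:+C, 10:+B, 11:+C, 12:-C, 13:-C
Rule 3 (four of five consecutive points beyond the same 1σ limit) is satisfied at point 7.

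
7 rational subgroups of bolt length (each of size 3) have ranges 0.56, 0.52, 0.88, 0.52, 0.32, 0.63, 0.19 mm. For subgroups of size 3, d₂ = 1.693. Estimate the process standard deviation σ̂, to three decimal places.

R̄ = (0.56 + 0.52 + 0.88 + 0.52 + 0.32 + 0.63 + 0.19) / 7 = 0.5171
σ̂ = R̄ / d₂ = 0.5171 / 1.693 = 0.3055

0.305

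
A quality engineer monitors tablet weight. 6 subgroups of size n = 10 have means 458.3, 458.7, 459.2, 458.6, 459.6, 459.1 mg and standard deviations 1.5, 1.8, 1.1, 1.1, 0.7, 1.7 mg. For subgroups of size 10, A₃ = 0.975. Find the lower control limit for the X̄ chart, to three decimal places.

X̄̄ = (458.3 + 458.7 + 459.2 + 458.6 + 459.6 + 459.1) / 6 = 458.9167
s̄ = (1.5 + 1.8 + 1.1 + 1.1 + 0.7 + 1.7) / 6 = 1.3167
LCL = X̄̄ − A₃·s̄ = 458.9167 − 0.975 × 1.3167 = 457.6329

457.633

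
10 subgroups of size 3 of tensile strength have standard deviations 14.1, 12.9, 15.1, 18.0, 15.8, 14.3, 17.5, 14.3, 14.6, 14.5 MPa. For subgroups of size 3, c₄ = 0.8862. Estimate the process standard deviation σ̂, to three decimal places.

17.050

s̄ = (14.1 + 12.9 + 15.1 + 18.0 + 15.8 + 14.3 + 17.5 + 14.3 + 14.6 + 14.5) / 10 = 15.1100
σ̂ = s̄ / c₄ = 15.1100 / 0.8862 = 17.0503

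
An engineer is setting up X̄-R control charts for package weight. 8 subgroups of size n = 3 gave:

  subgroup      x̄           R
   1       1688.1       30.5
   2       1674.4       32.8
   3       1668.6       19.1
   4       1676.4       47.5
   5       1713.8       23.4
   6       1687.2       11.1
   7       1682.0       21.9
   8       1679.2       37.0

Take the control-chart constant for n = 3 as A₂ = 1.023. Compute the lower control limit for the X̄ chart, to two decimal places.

1655.16

X̄̄ = (1688.1 + 1674.4 + 1668.6 + 1676.4 + 1713.8 + 1687.2 + 1682.0 + 1679.2) / 8 = 13469.7000 / 8 = 1683.7125
R̄ = (30.5 + 32.8 + 19.1 + 47.5 + 23.4 + 11.1 + 21.9 + 37.0) / 8 = 223.3000 / 8 = 27.9125
LCL = X̄̄ − A₂·R̄ = 1683.7125 − 1.023 × 27.9125 = 1655.1580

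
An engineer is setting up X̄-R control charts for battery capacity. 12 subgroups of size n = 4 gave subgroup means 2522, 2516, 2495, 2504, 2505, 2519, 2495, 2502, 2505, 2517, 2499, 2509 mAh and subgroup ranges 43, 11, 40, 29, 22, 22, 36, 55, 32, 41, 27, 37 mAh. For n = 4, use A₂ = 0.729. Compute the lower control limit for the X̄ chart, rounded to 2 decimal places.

2483.34

X̄̄ = (2522 + 2516 + 2495 + 2504 + 2505 + 2519 + 2495 + 2502 + 2505 + 2517 + 2499 + 2509) / 12 = 30088.0000 / 12 = 2507.3333
R̄ = (43 + 11 + 40 + 29 + 22 + 22 + 36 + 55 + 32 + 41 + 27 + 37) / 12 = 395.0000 / 12 = 32.9167
LCL = X̄̄ − A₂·R̄ = 2507.3333 − 0.729 × 32.9167 = 2483.3371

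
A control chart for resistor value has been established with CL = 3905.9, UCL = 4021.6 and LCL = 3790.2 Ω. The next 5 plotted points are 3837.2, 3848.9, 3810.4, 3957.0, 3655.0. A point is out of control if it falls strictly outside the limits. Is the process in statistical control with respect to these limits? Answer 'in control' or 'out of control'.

Compare each point to [3790.2, 4021.6]: sample 5 = 3655.0 < LCL.

out of control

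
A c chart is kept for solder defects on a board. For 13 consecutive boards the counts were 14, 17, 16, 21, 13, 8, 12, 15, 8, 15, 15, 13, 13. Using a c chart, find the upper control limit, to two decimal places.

25.01

c̄ = (14 + 17 + 16 + 21 + 13 + 8 + 12 + 15 + 8 + 15 + 15 + 13 + 13) / 13 = 180 / 13 = 13.8462
UCL = c̄ + 3√c̄ = 13.8462 + 3 × √13.8462 = 13.8462 + 3 × 3.7210 = 25.0093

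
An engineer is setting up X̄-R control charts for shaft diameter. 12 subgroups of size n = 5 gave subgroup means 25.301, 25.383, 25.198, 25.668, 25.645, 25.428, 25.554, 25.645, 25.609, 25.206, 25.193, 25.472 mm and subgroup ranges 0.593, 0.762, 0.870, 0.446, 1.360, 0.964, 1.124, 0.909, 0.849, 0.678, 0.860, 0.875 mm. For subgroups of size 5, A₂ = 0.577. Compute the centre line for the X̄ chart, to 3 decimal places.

X̄̄ = (25.301 + 25.383 + 25.198 + 25.668 + 25.645 + 25.428 + 25.554 + 25.645 + 25.609 + 25.206 + 25.193 + 25.472) / 12 = 305.3020 / 12 = 25.4418
CL = X̄̄ = 25.4418

25.442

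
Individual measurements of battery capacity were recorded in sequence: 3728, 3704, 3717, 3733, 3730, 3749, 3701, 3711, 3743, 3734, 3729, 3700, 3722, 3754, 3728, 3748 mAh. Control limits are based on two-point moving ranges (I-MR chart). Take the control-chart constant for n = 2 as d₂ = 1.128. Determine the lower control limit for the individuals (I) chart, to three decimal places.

X̄ = (3728 + 3704 + 3717 + 3733 + 3730 + 3749 + 3701 + 3711 + 3743 + 3734 + 3729 + 3700 + 3722 + 3754 + 3728 + 3748) / 16 = 3726.9375
Moving ranges: 24, 13, 16, 3, 19, 48, 10, 32, 9, 5, 29, 22, 32, 26, 20; M̄R̄ = 308.0000 / 15 = 20.5333
LCL = X̄ − 3·M̄R̄/d₂ = 3726.9375 − 3 × 20.5333 / 1.128 = 3672.3276

3672.328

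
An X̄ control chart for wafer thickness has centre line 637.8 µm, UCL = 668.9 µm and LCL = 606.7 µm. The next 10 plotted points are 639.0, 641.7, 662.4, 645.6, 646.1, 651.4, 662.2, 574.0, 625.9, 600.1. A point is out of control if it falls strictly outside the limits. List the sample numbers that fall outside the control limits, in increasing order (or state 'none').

8, 10

Compare each point to [606.7, 668.9]: sample 8 = 574.0 < LCL; sample 10 = 600.1 < LCL.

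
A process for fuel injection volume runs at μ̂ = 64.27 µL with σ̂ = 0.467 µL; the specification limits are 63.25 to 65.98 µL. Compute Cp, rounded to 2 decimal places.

0.97

Cp = (USL − LSL) / (6σ̂) = (65.98 − 63.25) / (6 × 0.467) = 2.7300 / 2.8020 = 0.9743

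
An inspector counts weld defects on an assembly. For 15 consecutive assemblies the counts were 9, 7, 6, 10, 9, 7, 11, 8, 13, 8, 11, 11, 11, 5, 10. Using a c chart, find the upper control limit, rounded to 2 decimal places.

c̄ = (9 + 7 + 6 + 10 + 9 + 7 + 11 + 8 + 13 + 8 + 11 + 11 + 11 + 5 + 10) / 15 = 136 / 15 = 9.0667
UCL = c̄ + 3√c̄ = 9.0667 + 3 × √9.0667 = 9.0667 + 3 × 3.0111 = 18.0999

18.10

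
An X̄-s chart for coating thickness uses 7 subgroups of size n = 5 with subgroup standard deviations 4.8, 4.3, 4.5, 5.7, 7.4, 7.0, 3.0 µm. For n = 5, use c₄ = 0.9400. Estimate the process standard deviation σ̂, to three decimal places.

s̄ = (4.8 + 4.3 + 4.5 + 5.7 + 7.4 + 7.0 + 3.0) / 7 = 5.2429
σ̂ = s̄ / c₄ = 5.2429 / 0.9400 = 5.5775

5.578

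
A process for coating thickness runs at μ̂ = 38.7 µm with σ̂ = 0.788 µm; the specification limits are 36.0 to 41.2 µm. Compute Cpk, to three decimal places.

1.058

Cpu = (USL − μ̂) / (3σ̂) = (41.2 − 38.7) / (3 × 0.788) = 1.0575; Cpl = (μ̂ − LSL) / (3σ̂) = (38.7 − 36.0) / (3 × 0.788) = 1.1421; Cpk = min(Cpu, Cpl) = 1.0575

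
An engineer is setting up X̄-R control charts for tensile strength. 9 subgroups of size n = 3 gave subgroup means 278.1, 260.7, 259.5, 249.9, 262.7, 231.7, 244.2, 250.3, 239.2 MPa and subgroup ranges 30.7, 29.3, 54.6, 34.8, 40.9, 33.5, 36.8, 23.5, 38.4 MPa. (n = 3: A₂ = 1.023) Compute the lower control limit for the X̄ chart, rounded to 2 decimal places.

216.26

X̄̄ = (278.1 + 260.7 + 259.5 + 249.9 + 262.7 + 231.7 + 244.2 + 250.3 + 239.2) / 9 = 2276.3000 / 9 = 252.9222
R̄ = (30.7 + 29.3 + 54.6 + 34.8 + 40.9 + 33.5 + 36.8 + 23.5 + 38.4) / 9 = 322.5000 / 9 = 35.8333
LCL = X̄̄ − A₂·R̄ = 252.9222 − 1.023 × 35.8333 = 216.2647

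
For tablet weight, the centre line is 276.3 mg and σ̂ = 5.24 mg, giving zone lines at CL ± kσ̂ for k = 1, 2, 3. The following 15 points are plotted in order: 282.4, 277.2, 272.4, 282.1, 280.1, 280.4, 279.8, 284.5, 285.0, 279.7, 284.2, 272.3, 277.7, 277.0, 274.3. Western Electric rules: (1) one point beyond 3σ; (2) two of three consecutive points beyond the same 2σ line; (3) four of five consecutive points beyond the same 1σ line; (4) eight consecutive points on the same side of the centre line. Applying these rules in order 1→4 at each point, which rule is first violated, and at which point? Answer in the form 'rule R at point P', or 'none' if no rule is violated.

rule 4 at point 11

Zone of each point (C = within 1σ̂, B = 1σ̂–2σ̂, A = 2σ̂–3σ̂, * = beyond 3σ̂; sign = side of CL): 1:+B, 2:+C, 3:-C, 4:+B, 5:+C, 6:+C, 7:+C, 8:+B, 9:+B, 10:+C, 11:+B, 12:-C, 13:+C, 14:+C, 15:-C
Rule 4 (eight consecutive points on the same side of the centre line) is satisfied at point 11.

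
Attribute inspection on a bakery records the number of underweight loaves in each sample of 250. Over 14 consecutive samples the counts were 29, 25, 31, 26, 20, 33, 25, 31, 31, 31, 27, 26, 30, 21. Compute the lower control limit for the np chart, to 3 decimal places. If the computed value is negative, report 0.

p̄ = Σdᵢ / (k·n) = 386 / (14 × 250) = 0.11029
LCL = np̄ − 3·√(np̄(1−p̄)) = 27.5714 − 3 × 4.9528 = 12.7129

12.713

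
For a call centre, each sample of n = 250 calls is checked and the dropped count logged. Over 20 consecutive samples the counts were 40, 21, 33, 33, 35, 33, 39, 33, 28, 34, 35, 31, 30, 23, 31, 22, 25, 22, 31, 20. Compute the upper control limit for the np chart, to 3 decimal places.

p̄ = Σdᵢ / (k·n) = 599 / (20 × 250) = 0.11980
UCL = np̄ + 3·√(np̄(1−p̄)) = 29.9500 + 3 × √(29.9500×0.88020) = 29.9500 + 3 × 5.1344 = 45.3532

45.353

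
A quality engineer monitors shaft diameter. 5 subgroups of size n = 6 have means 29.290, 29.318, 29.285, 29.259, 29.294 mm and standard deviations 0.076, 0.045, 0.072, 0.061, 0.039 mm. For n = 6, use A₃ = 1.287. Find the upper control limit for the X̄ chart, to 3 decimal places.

X̄̄ = (29.290 + 29.318 + 29.285 + 29.259 + 29.294) / 5 = 29.2892
s̄ = (0.076 + 0.045 + 0.072 + 0.061 + 0.039) / 5 = 0.0586
UCL = X̄̄ + A₃·s̄ = 29.2892 + 1.287 × 0.0586 = 29.3646

29.365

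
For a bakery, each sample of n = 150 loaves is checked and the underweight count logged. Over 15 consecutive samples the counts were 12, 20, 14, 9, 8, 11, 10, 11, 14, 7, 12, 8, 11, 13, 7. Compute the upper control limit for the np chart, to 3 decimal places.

20.765

p̄ = Σdᵢ / (k·n) = 167 / (15 × 150) = 0.07422
UCL = np̄ + 3·√(np̄(1−p̄)) = 11.1333 + 3 × √(11.1333×0.92578) = 11.1333 + 3 × 3.2105 = 20.7647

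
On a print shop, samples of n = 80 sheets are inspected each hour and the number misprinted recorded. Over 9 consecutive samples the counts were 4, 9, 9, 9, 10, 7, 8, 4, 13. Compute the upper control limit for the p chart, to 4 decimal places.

0.2026

p̄ = Σdᵢ / (k·n) = 73 / (9 × 80) = 0.10139
UCL = p̄ + 3·√(p̄(1−p̄)/n) = 0.10139 + 3 × √(0.10139×0.89861/80) = 0.10139 + 3 × 0.03375 = 0.20263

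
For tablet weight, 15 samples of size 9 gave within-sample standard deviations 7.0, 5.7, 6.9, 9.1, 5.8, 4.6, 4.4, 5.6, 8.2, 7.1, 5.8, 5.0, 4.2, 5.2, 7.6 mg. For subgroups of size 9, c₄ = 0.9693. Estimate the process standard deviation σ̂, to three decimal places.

6.341

s̄ = (7.0 + 5.7 + 6.9 + 9.1 + 5.8 + 4.6 + 4.4 + 5.6 + 8.2 + 7.1 + 5.8 + 5.0 + 4.2 + 5.2 + 7.6) / 15 = 6.1467
σ̂ = s̄ / c₄ = 6.1467 / 0.9693 = 6.3413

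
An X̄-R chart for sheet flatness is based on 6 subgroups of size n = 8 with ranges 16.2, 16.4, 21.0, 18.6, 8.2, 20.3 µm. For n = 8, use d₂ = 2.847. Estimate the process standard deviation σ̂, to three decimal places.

5.895

R̄ = (16.2 + 16.4 + 21.0 + 18.6 + 8.2 + 20.3) / 6 = 16.7833
σ̂ = R̄ / d₂ = 16.7833 / 2.847 = 5.8951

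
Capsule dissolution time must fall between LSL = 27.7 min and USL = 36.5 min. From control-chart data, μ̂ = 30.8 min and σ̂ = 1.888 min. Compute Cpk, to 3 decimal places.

0.547

Cpu = (USL − μ̂) / (3σ̂) = (36.5 − 30.8) / (3 × 1.888) = 1.0064; Cpl = (μ̂ − LSL) / (3σ̂) = (30.8 − 27.7) / (3 × 1.888) = 0.5473; Cpk = min(Cpu, Cpl) = 0.5473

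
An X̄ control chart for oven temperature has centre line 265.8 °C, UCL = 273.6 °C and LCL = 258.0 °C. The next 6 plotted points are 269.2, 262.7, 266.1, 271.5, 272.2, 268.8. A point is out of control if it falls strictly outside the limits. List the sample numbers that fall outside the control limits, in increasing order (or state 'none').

All 6 points lie within [258.0, 273.6].

none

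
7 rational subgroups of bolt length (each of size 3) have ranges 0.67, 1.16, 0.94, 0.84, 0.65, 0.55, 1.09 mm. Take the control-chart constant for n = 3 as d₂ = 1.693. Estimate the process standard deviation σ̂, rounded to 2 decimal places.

R̄ = (0.67 + 1.16 + 0.94 + 0.84 + 0.65 + 0.55 + 1.09) / 7 = 0.8429
σ̂ = R̄ / d₂ = 0.8429 / 1.693 = 0.4978

0.50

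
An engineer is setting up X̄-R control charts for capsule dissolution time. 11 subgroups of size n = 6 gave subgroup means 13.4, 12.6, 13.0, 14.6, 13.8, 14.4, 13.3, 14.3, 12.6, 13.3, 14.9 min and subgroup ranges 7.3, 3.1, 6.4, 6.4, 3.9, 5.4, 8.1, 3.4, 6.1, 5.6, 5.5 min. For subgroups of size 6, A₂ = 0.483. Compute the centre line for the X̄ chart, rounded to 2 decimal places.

13.65

X̄̄ = (13.4 + 12.6 + 13.0 + 14.6 + 13.8 + 14.4 + 13.3 + 14.3 + 12.6 + 13.3 + 14.9) / 11 = 150.2000 / 11 = 13.6545
CL = X̄̄ = 13.6545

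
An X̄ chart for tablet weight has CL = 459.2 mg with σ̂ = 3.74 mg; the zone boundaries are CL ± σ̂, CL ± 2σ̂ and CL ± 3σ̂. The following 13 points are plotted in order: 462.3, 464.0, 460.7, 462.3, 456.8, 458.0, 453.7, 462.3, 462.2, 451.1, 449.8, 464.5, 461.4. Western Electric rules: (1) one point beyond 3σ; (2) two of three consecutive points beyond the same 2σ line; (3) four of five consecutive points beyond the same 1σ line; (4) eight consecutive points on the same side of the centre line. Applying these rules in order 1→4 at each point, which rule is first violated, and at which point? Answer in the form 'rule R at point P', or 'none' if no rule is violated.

rule 2 at point 11

Zone of each point (C = within 1σ̂, B = 1σ̂–2σ̂, A = 2σ̂–3σ̂, * = beyond 3σ̂; sign = side of CL): 1:+C, 2:+B, 3:+C, 4:+C, 5:-C, 6:-C, 7:-B, 8:+C, 9:+C, 10:-A, 11:-A, 12:+B, 13:+C
Rule 2 (two of three consecutive points beyond the same 2σ limit) is satisfied at point 11.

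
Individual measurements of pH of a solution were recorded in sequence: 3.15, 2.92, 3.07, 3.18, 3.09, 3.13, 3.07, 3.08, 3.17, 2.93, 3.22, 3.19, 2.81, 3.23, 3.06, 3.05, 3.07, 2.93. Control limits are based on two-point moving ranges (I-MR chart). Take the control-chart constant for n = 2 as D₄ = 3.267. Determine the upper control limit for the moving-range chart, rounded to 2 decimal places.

Moving ranges: 0.23, 0.15, 0.11, 0.09, 0.04, 0.06, 0.01, 0.09, 0.24, 0.29, 0.03, 0.38, 0.42, 0.17, 0.01, 0.02, 0.14; M̄R̄ = 2.4800 / 17 = 0.1459
UCL_MR = D₄·M̄R̄ = 3.267 × 0.1459 = 0.4766

0.48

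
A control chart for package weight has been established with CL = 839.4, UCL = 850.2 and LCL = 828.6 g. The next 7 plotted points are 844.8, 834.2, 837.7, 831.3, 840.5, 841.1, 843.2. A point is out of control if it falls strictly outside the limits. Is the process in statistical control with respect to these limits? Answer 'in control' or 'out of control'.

All 7 points lie within [828.6, 850.2].

in control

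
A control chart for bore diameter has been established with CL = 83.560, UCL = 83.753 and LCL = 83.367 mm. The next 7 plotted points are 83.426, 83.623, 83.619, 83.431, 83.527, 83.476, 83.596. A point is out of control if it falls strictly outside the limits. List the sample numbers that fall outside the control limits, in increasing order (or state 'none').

All 7 points lie within [83.367, 83.753].

none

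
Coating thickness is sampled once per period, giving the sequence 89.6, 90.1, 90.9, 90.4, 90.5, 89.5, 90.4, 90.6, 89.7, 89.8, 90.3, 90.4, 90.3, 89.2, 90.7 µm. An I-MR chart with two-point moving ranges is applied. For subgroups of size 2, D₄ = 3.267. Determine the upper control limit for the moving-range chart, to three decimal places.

Moving ranges: 0.5, 0.8, 0.5, 0.1, 1.0, 0.9, 0.2, 0.9, 0.1, 0.5, 0.1, 0.1, 1.1, 1.5; M̄R̄ = 8.3000 / 14 = 0.5929
UCL_MR = D₄·M̄R̄ = 3.267 × 0.5929 = 1.9369

1.937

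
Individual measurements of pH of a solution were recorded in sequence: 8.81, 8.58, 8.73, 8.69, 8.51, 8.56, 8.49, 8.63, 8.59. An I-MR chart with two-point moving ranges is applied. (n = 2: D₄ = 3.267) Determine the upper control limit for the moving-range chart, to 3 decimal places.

0.368

Moving ranges: 0.23, 0.15, 0.04, 0.18, 0.05, 0.07, 0.14, 0.04; M̄R̄ = 0.9000 / 8 = 0.1125
UCL_MR = D₄·M̄R̄ = 3.267 × 0.1125 = 0.3675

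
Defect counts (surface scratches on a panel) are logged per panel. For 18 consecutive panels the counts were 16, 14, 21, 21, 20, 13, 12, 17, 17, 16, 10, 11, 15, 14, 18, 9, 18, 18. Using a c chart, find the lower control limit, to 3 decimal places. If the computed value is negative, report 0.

c̄ = (16 + 14 + 21 + 21 + 20 + 13 + 12 + 17 + 17 + 16 + 10 + 11 + 15 + 14 + 18 + 9 + 18 + 18) / 18 = 280 / 18 = 15.5556
LCL = c̄ − 3√c̄ = 15.5556 − 3 × 3.9441 = 3.7234

3.723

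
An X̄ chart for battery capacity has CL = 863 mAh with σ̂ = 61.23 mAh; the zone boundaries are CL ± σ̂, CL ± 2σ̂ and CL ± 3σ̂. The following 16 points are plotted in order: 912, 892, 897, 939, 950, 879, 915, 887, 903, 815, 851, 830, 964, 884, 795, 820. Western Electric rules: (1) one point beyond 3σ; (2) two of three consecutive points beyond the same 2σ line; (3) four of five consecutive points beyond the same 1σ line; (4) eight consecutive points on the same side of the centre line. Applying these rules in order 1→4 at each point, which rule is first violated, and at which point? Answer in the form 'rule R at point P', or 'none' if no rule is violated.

Zone of each point (C = within 1σ̂, B = 1σ̂–2σ̂, A = 2σ̂–3σ̂, * = beyond 3σ̂; sign = side of CL): 1:+C, 2:+C, 3:+C, 4:+B, 5:+B, 6:+C, 7:+C, 8:+C, 9:+C, 10:-C, 11:-C, 12:-C, 13:+B, 14:+C, 15:-B, 16:-C
Rule 4 (eight consecutive points on the same side of the centre line) is satisfied at point 8.

rule 4 at point 8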